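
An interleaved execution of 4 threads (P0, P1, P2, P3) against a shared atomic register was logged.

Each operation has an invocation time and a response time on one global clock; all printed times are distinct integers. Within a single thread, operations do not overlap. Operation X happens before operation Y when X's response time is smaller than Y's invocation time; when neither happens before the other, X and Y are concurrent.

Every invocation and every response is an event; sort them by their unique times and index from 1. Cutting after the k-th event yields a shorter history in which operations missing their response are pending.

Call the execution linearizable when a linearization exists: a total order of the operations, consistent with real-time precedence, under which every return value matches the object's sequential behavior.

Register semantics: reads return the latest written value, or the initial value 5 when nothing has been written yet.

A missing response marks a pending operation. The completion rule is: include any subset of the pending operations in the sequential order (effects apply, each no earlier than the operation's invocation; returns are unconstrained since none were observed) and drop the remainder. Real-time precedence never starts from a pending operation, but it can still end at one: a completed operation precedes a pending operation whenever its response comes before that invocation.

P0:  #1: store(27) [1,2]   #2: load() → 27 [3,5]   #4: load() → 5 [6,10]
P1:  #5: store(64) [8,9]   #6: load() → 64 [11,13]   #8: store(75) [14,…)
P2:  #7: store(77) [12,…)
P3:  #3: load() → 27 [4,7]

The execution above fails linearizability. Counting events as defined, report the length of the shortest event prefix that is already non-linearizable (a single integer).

10

events 1..9 are linearizable, e.g. via #1, #2, #3, #4, #5:
step 1: #1 store(27) — value 27
step 2: #2 load() → 27 — value 27
step 3: #3 load() → 27 — value 27
step 4: #4 load() (pending, included) — value 27
step 5: #5 store(64) — value 64
event 10 — #4's response, time 10 — after it, nothing linearizes
one such order, #1, #2, #3, #4, #5, breaks at step 4 where #4 load() → 5 is illegal
one such order, #1, #2, #3, #5, #4, breaks at step 5 where #4 load() → 5 is illegal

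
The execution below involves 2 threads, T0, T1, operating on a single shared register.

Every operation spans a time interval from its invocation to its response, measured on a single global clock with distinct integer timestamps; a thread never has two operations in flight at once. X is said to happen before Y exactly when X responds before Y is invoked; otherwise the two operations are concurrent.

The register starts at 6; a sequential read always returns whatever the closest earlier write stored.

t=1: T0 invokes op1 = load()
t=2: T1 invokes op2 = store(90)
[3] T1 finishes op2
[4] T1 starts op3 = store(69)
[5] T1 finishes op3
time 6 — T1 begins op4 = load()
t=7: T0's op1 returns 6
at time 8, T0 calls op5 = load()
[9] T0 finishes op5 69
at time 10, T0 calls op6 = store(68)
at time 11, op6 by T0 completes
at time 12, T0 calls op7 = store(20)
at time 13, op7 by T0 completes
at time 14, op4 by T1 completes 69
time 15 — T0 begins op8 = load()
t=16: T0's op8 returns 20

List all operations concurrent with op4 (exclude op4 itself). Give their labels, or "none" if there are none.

op1, op5, op6, op7

op4 spans [6,14]: anything still running between times 6 and 14 counts as concurrent
op1 [1,7]: concurrent
op2 [2,3]: before
op3 [4,5]: before
op5 [8,9]: concurrent
op6 [10,11]: concurrent
op7 [12,13]: concurrent
op8 [15,16]: after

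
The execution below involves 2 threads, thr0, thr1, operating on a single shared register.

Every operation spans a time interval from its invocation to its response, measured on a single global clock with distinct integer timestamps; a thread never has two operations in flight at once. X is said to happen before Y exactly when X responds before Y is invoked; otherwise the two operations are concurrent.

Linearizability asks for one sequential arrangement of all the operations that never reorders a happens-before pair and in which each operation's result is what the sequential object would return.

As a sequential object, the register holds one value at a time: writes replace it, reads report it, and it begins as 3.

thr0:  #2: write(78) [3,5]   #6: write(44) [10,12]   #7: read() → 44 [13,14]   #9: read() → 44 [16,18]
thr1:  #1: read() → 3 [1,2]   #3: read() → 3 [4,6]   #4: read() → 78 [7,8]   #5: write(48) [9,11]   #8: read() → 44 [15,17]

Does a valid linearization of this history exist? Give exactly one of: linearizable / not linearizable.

witness order: #1, #3, #2, #4, #5, #6, #7, #8, #9
after step 1 (#1 read() → 3): value 3
after step 2 (#3 read() → 3): value 3
after step 3 (#2 write(78)): value 78
after step 4 (#4 read() → 78): value 78
after step 5 (#5 write(48)): value 48
after step 6 (#6 write(44)): value 44
after step 7 (#7 read() → 44): value 44
after step 8 (#8 read() → 44): value 44
after step 9 (#9 read() → 44): value 44

linearizable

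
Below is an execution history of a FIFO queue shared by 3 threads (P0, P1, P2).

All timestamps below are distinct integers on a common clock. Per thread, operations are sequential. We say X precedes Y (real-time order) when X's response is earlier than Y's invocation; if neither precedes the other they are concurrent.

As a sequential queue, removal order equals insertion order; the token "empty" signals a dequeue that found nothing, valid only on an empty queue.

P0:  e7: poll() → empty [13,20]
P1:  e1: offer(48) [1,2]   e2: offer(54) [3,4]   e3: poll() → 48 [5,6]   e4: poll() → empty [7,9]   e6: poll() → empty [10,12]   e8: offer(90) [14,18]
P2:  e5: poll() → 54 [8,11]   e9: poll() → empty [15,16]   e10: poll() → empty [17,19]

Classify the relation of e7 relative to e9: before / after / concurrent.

concurrent

e7 spans [13,20], e9 spans [15,16]
the intervals overlap in both directions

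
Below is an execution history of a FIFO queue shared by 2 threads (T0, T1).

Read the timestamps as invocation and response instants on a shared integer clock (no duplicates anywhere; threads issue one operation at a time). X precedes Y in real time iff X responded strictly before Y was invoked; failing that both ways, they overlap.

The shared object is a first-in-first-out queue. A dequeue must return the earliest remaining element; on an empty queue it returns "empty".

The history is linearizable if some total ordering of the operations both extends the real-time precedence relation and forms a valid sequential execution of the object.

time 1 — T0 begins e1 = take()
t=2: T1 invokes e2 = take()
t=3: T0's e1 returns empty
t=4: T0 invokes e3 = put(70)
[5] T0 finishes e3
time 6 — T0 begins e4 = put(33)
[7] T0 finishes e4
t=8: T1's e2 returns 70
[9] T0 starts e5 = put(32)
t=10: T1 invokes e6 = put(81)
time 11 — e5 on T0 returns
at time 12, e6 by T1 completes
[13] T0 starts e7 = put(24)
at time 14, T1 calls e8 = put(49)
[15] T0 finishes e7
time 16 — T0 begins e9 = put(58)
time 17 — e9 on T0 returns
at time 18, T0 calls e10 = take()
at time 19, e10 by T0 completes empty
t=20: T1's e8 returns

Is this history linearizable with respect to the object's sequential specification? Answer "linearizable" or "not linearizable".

not linearizable

the violation lands at event 19, e10's response at time 19: events 1..18 linearize, events 1..19 do not
8 orders of the 9 completed FIFO queue ops respect real time; none is legal
completion choices over the 1 pending operation (e8) were checked; none helps
take e1, e2, e3, e4, e5, e6, e7, e9, e10 (pending dropped): step 2 already fails, because e2 take() → 70 cannot occur there
take e1, e2, e3, e4, e6, e5, e7, e9, e10 (pending dropped): step 2 already fails, because e2 take() → 70 cannot occur there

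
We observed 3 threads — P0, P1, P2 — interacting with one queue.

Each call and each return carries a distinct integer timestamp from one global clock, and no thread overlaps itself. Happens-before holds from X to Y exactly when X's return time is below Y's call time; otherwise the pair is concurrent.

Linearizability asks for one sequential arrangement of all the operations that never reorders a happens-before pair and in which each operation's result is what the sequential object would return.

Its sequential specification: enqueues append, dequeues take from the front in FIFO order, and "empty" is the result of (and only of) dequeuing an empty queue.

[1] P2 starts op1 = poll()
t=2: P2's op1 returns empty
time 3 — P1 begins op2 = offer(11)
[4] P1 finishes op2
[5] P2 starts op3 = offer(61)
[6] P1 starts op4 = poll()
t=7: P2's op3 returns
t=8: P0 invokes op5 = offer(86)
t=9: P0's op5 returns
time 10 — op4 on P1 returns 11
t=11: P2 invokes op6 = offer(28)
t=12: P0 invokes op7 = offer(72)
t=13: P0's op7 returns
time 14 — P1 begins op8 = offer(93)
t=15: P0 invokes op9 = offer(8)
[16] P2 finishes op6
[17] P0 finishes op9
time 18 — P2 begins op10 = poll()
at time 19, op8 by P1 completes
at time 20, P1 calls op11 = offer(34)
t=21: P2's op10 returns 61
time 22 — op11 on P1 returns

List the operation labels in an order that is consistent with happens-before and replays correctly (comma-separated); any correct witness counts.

1. op1 poll() → empty, leaving queue <>
2. op2 offer(11), leaving queue <11>
3. op3 offer(61), leaving queue <11,61>
4. op4 poll() → 11, leaving queue <61>
5. op5 offer(86), leaving queue <61,86>
6. op6 offer(28), leaving queue <61,86,28>
7. op7 offer(72), leaving queue <61,86,28,72>
8. op8 offer(93), leaving queue <61,86,28,72,93>
9. op9 offer(8), leaving queue <61,86,28,72,93,8>
10. op10 poll() → 61, leaving queue <86,28,72,93,8>
11. op11 offer(34), leaving queue <86,28,72,93,8,34>

op1, op2, op3, op4, op5, op6, op7, op8, op9, op10, op11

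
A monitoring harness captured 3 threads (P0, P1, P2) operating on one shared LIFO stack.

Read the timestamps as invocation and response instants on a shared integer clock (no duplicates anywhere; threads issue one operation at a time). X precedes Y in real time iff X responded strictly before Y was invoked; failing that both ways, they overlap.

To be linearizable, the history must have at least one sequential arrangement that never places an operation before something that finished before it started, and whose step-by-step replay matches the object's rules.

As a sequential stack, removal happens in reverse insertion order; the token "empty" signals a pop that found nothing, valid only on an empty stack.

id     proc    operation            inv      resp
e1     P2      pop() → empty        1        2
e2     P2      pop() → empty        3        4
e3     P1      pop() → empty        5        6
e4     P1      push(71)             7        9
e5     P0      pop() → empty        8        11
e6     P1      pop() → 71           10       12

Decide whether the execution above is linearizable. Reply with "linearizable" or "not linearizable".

linearizable

one valid linearization: e1, e2, e3, e4, e6, e5
after step 1 (e1 pop() → empty): stack <>
after step 2 (e2 pop() → empty): stack <>
after step 3 (e3 pop() → empty): stack <>
after step 4 (e4 push(71)): stack <71>
after step 5 (e6 pop() → 71): stack <>
after step 6 (e5 pop() → empty): stack <>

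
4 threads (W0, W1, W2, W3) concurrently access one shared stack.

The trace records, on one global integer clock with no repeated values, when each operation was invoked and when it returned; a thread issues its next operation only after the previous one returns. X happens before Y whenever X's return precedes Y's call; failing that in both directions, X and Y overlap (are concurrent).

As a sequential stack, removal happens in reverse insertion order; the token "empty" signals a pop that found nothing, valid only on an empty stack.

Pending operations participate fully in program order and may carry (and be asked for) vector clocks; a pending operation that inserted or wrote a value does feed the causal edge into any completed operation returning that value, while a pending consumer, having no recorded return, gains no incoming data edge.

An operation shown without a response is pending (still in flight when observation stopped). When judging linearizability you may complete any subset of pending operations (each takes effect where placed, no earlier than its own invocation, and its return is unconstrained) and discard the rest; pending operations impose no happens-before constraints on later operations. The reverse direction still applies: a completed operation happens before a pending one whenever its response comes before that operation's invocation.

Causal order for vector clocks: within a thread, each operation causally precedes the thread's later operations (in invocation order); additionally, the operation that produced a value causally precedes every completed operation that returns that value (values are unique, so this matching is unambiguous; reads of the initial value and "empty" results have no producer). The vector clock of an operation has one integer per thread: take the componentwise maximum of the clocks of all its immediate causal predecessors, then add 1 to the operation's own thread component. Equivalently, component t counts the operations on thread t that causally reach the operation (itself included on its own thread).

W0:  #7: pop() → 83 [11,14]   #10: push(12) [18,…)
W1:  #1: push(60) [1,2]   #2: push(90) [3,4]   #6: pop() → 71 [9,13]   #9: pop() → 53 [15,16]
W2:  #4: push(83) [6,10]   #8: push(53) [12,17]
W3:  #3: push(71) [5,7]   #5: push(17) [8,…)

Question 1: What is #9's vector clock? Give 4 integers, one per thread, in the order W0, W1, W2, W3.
no predecessors for #3 (invoked 5): W3 increments from zero → (0, 0, 0, 1)
no predecessors for #4 (invoked 6): W2 increments from zero → (0, 0, 1, 0)
no predecessors for #1 (invoked 1): W1 increments from zero → (0, 1, 0, 0)
invoked at 8, #5 merges VC(#3)=(0, 0, 0, 1) and bumps W3's slot → (0, 0, 0, 2)
invoked at 12, #8 merges VC(#4)=(0, 0, 1, 0) and bumps W2's slot → (0, 0, 2, 0)
invoked at 3, #2 merges VC(#1)=(0, 1, 0, 0) and bumps W1's slot → (0, 2, 0, 0)
invoked at 11, #7 merges VC(#4)=(0, 0, 1, 0) and bumps W0's slot → (1, 0, 1, 0)
invoked at 18, #10 merges VC(#7)=(1, 0, 1, 0) and bumps W0's slot → (2, 0, 1, 0)
invoked at 9, #6 merges VC(#2)=(0, 2, 0, 0), VC(#3)=(0, 0, 0, 1) and bumps W1's slot → (0, 3, 0, 1)
invoked at 15, #9 merges VC(#6)=(0, 3, 0, 1), VC(#8)=(0, 0, 2, 0) and bumps W1's slot → (0, 4, 2, 1)
target: VC(#9) = (0, 4, 2, 1)

(0, 4, 2, 1)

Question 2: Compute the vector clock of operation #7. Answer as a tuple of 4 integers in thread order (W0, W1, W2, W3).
root op #3, invoked 5: fresh clock plus W3's own tick → (0, 0, 0, 1)
root op #4, invoked 6: fresh clock plus W2's own tick → (0, 0, 1, 0)
root op #1, invoked 1: fresh clock plus W1's own tick → (0, 1, 0, 0)
from VC(#3)=(0, 0, 0, 1), #5 (invoked 8) maxes components and bumps W3 → (0, 0, 0, 2)
from VC(#4)=(0, 0, 1, 0), #8 (invoked 12) maxes components and bumps W2 → (0, 0, 2, 0)
from VC(#1)=(0, 1, 0, 0), #2 (invoked 3) maxes components and bumps W1 → (0, 2, 0, 0)
from VC(#4)=(0, 0, 1, 0), #7 (invoked 11) maxes components and bumps W0 → (1, 0, 1, 0)
from VC(#7)=(1, 0, 1, 0), #10 (invoked 18) maxes components and bumps W0 → (2, 0, 1, 0)
from VC(#2)=(0, 2, 0, 0), VC(#3)=(0, 0, 0, 1), #6 (invoked 9) maxes components and bumps W1 → (0, 3, 0, 1)
from VC(#6)=(0, 3, 0, 1), VC(#8)=(0, 0, 2, 0), #9 (invoked 15) maxes components and bumps W1 → (0, 4, 2, 1)
target: VC(#7) = (1, 0, 1, 0)

(1, 0, 1, 0)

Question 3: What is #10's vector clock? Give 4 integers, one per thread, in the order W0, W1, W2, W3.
invoked at 5, #3 has no predecessors; its own W3 bump gives (0, 0, 0, 1)
invoked at 6, #4 has no predecessors; its own W2 bump gives (0, 0, 1, 0)
invoked at 1, #1 has no predecessors; its own W1 bump gives (0, 1, 0, 0)
merge at #5 (invoked 8): VC(#3)=(0, 0, 0, 1), own-thread bump on W3 → (0, 0, 0, 2)
merge at #8 (invoked 12): VC(#4)=(0, 0, 1, 0), own-thread bump on W2 → (0, 0, 2, 0)
merge at #2 (invoked 3): VC(#1)=(0, 1, 0, 0), own-thread bump on W1 → (0, 2, 0, 0)
merge at #7 (invoked 11): VC(#4)=(0, 0, 1, 0), own-thread bump on W0 → (1, 0, 1, 0)
merge at #10 (invoked 18): VC(#7)=(1, 0, 1, 0), own-thread bump on W0 → (2, 0, 1, 0)
merge at #6 (invoked 9): VC(#2)=(0, 2, 0, 0), VC(#3)=(0, 0, 0, 1), own-thread bump on W1 → (0, 3, 0, 1)
merge at #9 (invoked 15): VC(#6)=(0, 3, 0, 1), VC(#8)=(0, 0, 2, 0), own-thread bump on W1 → (0, 4, 2, 1)
target: VC(#10) = (2, 0, 1, 0)

(2, 0, 1, 0)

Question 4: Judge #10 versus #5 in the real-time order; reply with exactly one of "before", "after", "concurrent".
#10 spans [18,…), #5 spans [8,…)
the intervals overlap in both directions

concurrent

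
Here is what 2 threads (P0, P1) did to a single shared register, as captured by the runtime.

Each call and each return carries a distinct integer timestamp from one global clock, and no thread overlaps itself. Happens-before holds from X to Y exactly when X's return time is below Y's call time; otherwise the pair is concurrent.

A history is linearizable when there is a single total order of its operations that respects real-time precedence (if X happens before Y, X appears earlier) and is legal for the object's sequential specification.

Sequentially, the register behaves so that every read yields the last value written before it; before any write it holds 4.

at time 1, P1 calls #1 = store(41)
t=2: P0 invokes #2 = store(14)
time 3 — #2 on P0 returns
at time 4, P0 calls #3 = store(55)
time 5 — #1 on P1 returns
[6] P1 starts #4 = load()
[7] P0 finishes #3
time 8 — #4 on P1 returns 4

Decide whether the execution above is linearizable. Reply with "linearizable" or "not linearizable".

already the first 8 events (up to #4's response at time 8) admit no linearization; the first 7 still do
4 completed operations, 5 real-time-consistent orders — every register replay fails
for example #1, #2, #3, #4 fails at step 4: #4 load() → 4 is not legal there
for example #1, #2, #4, #3 fails at step 3: #4 load() → 4 is not legal there

not linearizable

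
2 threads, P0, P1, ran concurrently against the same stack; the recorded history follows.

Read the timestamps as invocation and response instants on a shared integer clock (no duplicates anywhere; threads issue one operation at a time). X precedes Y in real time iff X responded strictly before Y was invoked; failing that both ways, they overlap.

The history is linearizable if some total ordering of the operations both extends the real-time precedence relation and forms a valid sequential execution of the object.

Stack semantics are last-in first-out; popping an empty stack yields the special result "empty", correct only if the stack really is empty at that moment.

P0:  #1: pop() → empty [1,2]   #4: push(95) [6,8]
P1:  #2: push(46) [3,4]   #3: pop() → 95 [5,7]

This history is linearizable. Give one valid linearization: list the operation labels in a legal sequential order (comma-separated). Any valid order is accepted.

#1, #2, #4, #3

step 1: #1 pop() → empty — stack <>
step 2: #2 push(46) — stack <46>
step 3: #4 push(95) — stack <46,95>
step 4: #3 pop() → 95 — stack <46>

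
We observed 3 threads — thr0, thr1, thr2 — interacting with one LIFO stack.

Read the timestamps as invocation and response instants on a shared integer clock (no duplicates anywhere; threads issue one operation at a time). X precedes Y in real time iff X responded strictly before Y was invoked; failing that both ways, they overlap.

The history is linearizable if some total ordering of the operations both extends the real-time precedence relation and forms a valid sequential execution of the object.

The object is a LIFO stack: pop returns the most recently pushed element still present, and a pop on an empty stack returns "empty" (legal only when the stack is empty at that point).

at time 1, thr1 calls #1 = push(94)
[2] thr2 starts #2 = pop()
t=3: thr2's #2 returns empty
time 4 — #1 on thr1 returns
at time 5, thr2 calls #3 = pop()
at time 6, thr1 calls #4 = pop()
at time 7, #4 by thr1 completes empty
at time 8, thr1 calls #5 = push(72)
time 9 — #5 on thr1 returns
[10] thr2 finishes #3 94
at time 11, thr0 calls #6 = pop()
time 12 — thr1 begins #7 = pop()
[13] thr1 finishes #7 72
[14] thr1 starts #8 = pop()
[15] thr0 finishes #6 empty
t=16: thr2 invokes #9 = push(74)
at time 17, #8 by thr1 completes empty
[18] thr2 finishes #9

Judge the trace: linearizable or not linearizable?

linearizable

one valid linearization: #2, #1, #3, #4, #5, #7, #6, #8, #9
1. #2 pop() → empty, leaving stack <>
2. #1 push(94), leaving stack <94>
3. #3 pop() → 94, leaving stack <>
4. #4 pop() → empty, leaving stack <>
5. #5 push(72), leaving stack <72>
6. #7 pop() → 72, leaving stack <>
7. #6 pop() → empty, leaving stack <>
8. #8 pop() → empty, leaving stack <>
9. #9 push(74), leaving stack <74>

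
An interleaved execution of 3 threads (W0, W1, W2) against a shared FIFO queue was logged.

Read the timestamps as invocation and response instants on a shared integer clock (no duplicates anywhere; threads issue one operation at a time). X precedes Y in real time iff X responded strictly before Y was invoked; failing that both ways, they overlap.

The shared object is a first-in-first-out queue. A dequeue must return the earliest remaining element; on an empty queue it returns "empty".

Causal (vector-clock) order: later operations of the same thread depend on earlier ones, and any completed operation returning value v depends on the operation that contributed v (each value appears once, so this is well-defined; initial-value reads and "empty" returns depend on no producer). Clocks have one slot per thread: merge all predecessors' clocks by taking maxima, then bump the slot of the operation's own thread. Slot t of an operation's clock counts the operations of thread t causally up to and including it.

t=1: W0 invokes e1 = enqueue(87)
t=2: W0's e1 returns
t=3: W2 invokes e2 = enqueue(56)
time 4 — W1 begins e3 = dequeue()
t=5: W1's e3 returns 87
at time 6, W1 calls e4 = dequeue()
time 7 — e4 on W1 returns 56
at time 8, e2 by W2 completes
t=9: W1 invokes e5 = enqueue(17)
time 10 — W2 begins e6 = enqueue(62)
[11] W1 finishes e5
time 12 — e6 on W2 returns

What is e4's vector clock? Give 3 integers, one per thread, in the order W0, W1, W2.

e2, invoked 3, has no incoming edges; only W2's bump applies → (0, 0, 1)
e1, invoked 1, has no incoming edges; only W0's bump applies → (1, 0, 0)
invoked at 10, e6 merges VC(e2)=(0, 0, 1) and bumps W2's slot → (0, 0, 2)
invoked at 4, e3 merges VC(e1)=(1, 0, 0) and bumps W1's slot → (1, 1, 0)
invoked at 6, e4 merges VC(e2)=(0, 0, 1), VC(e3)=(1, 1, 0) and bumps W1's slot → (1, 2, 1)
invoked at 9, e5 merges VC(e4)=(1, 2, 1) and bumps W1's slot → (1, 3, 1)
target: VC(e4) = (1, 2, 1)

(1, 2, 1)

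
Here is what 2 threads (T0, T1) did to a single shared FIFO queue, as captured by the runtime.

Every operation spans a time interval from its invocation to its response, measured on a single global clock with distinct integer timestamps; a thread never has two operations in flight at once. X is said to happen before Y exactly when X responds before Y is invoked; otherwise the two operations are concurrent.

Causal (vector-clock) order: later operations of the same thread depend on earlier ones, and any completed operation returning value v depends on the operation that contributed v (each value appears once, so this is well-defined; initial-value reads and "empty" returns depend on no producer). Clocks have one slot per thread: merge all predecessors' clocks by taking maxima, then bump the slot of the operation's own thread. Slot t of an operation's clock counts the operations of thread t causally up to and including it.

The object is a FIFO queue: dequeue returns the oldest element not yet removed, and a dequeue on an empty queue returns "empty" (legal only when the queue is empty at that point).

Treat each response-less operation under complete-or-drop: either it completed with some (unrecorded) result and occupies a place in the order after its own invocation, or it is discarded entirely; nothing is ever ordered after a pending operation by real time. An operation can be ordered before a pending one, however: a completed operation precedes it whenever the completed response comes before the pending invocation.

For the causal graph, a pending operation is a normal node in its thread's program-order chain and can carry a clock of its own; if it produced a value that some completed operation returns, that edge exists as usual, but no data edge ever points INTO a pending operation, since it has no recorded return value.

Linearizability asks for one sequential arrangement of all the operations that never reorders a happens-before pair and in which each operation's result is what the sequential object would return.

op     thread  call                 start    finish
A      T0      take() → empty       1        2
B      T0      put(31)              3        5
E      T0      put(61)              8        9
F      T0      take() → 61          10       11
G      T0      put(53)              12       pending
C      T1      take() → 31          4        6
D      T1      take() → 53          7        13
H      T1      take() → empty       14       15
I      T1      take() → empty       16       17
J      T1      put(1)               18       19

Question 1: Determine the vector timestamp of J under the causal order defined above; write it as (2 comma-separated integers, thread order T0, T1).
(5, 5)

A, invoked 1, has no incoming edges; only T0's bump applies → (1, 0)
from VC(A)=(1, 0), B (invoked 3) maxes components and bumps T0 → (2, 0)
from VC(B)=(2, 0), C (invoked 4) maxes components and bumps T1 → (2, 1)
from VC(B)=(2, 0), E (invoked 8) maxes components and bumps T0 → (3, 0)
from VC(E)=(3, 0), F (invoked 10) maxes components and bumps T0 → (4, 0)
from VC(F)=(4, 0), G (invoked 12) maxes components and bumps T0 → (5, 0)
from VC(C)=(2, 1), VC(G)=(5, 0), D (invoked 7) maxes components and bumps T1 → (5, 2)
from VC(D)=(5, 2), H (invoked 14) maxes components and bumps T1 → (5, 3)
from VC(H)=(5, 3), I (invoked 16) maxes components and bumps T1 → (5, 4)
from VC(I)=(5, 4), J (invoked 18) maxes components and bumps T1 → (5, 5)
target: VC(J) = (5, 5)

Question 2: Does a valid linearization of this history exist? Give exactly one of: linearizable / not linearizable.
linearizable

witness order: A, B, C, E, F, G, D, H, I, J
step 1: A take() → empty — queue <>
step 2: B put(31) — queue <31>
step 3: C take() → 31 — queue <>
step 4: E put(61) — queue <61>
step 5: F take() → 61 — queue <>
step 6: G put(53) (pending, included) — queue <53>
step 7: D take() → 53 — queue <>
step 8: H take() → empty — queue <>
step 9: I take() → empty — queue <>
step 10: J put(1) — queue <1>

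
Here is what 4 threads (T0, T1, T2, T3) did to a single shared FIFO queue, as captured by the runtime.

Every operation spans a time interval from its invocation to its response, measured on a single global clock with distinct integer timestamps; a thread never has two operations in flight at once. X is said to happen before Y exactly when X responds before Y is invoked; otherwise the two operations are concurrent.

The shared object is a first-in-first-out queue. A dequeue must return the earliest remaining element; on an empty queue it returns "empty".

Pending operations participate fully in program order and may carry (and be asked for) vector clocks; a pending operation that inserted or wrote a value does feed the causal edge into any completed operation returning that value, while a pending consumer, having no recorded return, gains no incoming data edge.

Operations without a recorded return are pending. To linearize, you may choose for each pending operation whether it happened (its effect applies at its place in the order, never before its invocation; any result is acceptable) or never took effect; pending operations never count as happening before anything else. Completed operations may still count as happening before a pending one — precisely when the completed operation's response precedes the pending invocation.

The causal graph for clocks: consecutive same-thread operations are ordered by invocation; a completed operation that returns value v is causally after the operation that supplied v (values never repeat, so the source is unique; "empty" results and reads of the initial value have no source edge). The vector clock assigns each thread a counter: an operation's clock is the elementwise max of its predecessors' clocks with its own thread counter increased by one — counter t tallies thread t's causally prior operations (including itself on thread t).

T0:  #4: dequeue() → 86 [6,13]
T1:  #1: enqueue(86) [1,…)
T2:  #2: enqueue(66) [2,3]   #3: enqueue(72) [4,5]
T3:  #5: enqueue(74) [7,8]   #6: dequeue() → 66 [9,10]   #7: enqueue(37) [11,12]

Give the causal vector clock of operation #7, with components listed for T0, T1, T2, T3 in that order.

(0, 0, 1, 3)

root op #5, invoked 7: fresh clock plus T3's own tick → (0, 0, 0, 1)
root op #2, invoked 2: fresh clock plus T2's own tick → (0, 0, 1, 0)
root op #1, invoked 1: fresh clock plus T1's own tick → (0, 1, 0, 0)
from VC(#2)=(0, 0, 1, 0), #3 (invoked 4) maxes components and bumps T2 → (0, 0, 2, 0)
from VC(#1)=(0, 1, 0, 0), #4 (invoked 6) maxes components and bumps T0 → (1, 1, 0, 0)
from VC(#2)=(0, 0, 1, 0), VC(#5)=(0, 0, 0, 1), #6 (invoked 9) maxes components and bumps T3 → (0, 0, 1, 2)
from VC(#6)=(0, 0, 1, 2), #7 (invoked 11) maxes components and bumps T3 → (0, 0, 1, 3)
target: VC(#7) = (0, 0, 1, 3)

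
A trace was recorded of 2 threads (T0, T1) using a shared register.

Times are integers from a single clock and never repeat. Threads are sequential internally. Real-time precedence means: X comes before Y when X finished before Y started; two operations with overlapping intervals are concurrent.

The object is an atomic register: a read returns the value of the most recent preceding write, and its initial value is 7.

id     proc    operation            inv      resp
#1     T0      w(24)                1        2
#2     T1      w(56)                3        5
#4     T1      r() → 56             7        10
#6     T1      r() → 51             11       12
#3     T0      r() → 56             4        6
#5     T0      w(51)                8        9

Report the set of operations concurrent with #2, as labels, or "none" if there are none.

#2 runs from 3 to 5; window-overlapping ops are concurrent
#1 [1,2]: before
#3 [4,6]: concurrent
#4 [7,10]: after
#5 [8,9]: after
#6 [11,12]: after

#3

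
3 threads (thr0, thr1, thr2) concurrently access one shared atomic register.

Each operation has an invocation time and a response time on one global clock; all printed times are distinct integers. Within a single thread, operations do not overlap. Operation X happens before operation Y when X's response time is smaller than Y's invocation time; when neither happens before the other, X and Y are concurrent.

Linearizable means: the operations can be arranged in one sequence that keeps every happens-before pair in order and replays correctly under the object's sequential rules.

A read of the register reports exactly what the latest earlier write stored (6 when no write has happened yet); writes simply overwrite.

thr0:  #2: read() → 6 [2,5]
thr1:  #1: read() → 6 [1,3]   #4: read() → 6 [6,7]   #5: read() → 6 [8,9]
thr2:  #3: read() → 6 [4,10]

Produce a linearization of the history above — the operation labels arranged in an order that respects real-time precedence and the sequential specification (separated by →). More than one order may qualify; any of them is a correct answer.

#1 → #2 → #3 → #4 → #5

after step 1 (#1 read() → 6): value 6
after step 2 (#2 read() → 6): value 6
after step 3 (#3 read() → 6): value 6
after step 4 (#4 read() → 6): value 6
after step 5 (#5 read() → 6): value 6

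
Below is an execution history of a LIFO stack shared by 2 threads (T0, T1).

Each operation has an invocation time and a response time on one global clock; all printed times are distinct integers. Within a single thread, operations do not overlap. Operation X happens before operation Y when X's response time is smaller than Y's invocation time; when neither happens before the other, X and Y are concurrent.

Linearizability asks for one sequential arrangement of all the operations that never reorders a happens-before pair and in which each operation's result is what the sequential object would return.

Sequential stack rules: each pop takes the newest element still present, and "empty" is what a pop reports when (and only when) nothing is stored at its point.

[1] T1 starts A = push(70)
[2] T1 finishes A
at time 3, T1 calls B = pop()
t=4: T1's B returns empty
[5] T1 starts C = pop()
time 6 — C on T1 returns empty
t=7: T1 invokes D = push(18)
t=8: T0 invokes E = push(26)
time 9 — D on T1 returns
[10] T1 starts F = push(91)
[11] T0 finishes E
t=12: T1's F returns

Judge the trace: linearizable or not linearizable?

already the first 4 events (up to B's response at time 4) admit no linearization; the first 3 still do
exactly one order of the 2 completed ops respects real time; the LIFO stack replay fails
take A, B: step 2 already fails, because B pop() → empty cannot occur there

not linearizable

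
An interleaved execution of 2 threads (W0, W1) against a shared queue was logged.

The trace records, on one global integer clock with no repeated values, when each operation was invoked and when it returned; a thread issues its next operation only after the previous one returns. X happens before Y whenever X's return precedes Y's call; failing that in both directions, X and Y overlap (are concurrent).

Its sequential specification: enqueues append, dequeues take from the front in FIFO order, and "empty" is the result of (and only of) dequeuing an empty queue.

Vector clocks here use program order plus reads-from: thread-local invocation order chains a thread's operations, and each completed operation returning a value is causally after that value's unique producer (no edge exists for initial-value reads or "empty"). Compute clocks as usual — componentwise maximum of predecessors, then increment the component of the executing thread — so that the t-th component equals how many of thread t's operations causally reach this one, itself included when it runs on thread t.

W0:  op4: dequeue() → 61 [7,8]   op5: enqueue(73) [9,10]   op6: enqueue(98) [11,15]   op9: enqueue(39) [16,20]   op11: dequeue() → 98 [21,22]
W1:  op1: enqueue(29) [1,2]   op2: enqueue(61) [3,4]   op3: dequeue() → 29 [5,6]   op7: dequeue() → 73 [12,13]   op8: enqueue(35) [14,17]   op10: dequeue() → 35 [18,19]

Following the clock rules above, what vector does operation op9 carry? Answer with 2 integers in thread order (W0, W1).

(4, 2)

invoked at 1, op1 has no predecessors; its own W1 bump gives (0, 1)
invoked at 3, op2 merges VC(op1)=(0, 1) and bumps W1's slot → (0, 2)
invoked at 5, op3 merges VC(op1)=(0, 1), VC(op2)=(0, 2) and bumps W1's slot → (0, 3)
invoked at 7, op4 merges VC(op2)=(0, 2) and bumps W0's slot → (1, 2)
invoked at 9, op5 merges VC(op4)=(1, 2) and bumps W0's slot → (2, 2)
invoked at 11, op6 merges VC(op5)=(2, 2) and bumps W0's slot → (3, 2)
invoked at 12, op7 merges VC(op3)=(0, 3), VC(op5)=(2, 2) and bumps W1's slot → (2, 4)
invoked at 16, op9 merges VC(op6)=(3, 2) and bumps W0's slot → (4, 2)
invoked at 14, op8 merges VC(op7)=(2, 4) and bumps W1's slot → (2, 5)
invoked at 21, op11 merges VC(op6)=(3, 2), VC(op9)=(4, 2) and bumps W0's slot → (5, 2)
invoked at 18, op10 merges VC(op8)=(2, 5) and bumps W1's slot → (2, 6)
target: VC(op9) = (4, 2)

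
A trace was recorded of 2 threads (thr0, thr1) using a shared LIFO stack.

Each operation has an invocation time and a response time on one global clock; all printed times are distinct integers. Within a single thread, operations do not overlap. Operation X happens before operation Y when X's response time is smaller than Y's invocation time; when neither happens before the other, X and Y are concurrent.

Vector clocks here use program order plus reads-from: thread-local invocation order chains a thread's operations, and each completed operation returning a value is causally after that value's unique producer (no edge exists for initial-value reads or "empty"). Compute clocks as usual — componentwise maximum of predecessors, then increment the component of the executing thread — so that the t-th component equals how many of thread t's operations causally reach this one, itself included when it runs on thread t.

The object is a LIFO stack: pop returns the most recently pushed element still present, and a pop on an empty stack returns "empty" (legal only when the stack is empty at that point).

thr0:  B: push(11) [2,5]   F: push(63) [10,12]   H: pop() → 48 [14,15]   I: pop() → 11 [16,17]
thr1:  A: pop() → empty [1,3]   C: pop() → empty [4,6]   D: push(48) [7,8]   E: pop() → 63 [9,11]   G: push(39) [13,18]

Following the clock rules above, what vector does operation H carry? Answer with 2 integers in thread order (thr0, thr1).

A (invocation 1): nothing precedes it; thr1's component alone gives (0, 1)
B (invocation 2): nothing precedes it; thr0's component alone gives (1, 0)
C (invocation 4): componentwise max over VC(A)=(0, 1), +1 at thr1, giving (0, 2)
F (invocation 10): componentwise max over VC(B)=(1, 0), +1 at thr0, giving (2, 0)
D (invocation 7): componentwise max over VC(C)=(0, 2), +1 at thr1, giving (0, 3)
E (invocation 9): componentwise max over VC(D)=(0, 3), VC(F)=(2, 0), +1 at thr1, giving (2, 4)
H (invocation 14): componentwise max over VC(D)=(0, 3), VC(F)=(2, 0), +1 at thr0, giving (3, 3)
G (invocation 13): componentwise max over VC(E)=(2, 4), +1 at thr1, giving (2, 5)
I (invocation 16): componentwise max over VC(B)=(1, 0), VC(H)=(3, 3), +1 at thr0, giving (4, 3)
target: VC(H) = (3, 3)

(3, 3)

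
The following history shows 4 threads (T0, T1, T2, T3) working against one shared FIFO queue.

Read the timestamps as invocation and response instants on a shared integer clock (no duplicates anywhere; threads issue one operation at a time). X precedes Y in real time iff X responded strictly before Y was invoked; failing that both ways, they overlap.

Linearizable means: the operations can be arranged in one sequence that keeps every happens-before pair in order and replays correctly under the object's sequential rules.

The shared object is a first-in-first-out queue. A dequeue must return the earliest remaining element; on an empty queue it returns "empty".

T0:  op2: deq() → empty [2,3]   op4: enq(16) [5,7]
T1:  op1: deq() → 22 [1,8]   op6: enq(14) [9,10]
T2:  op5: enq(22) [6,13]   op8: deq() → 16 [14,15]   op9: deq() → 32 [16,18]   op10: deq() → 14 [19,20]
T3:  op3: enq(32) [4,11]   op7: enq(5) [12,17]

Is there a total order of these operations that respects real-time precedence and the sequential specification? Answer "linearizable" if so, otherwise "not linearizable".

one valid linearization: op2, op5, op1, op4, op3, op6, op7, op8, op9, op10
step 1: op2 deq() → empty — queue <>
step 2: op5 enq(22) — queue <22>
step 3: op1 deq() → 22 — queue <>
step 4: op4 enq(16) — queue <16>
step 5: op3 enq(32) — queue <16,32>
step 6: op6 enq(14) — queue <16,32,14>
step 7: op7 enq(5) — queue <16,32,14,5>
step 8: op8 deq() → 16 — queue <32,14,5>
step 9: op9 deq() → 32 — queue <14,5>
step 10: op10 deq() → 14 — queue <5>

linearizable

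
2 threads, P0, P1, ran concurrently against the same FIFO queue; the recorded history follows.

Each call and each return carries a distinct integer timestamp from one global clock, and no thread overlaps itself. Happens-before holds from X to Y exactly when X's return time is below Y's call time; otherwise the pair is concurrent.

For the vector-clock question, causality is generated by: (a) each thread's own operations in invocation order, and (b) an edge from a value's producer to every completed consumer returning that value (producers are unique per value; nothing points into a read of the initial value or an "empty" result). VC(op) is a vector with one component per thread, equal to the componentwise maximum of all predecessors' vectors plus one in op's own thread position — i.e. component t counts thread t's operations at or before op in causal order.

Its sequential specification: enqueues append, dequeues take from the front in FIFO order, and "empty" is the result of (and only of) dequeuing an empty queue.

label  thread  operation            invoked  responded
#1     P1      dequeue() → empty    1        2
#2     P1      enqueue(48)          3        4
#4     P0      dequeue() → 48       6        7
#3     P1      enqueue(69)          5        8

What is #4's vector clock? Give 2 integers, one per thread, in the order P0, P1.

#1 (invocation 1): nothing precedes it; P1's component alone gives (0, 1)
merge at #2 (invoked 3): VC(#1)=(0, 1), own-thread bump on P1 → (0, 2)
merge at #3 (invoked 5): VC(#2)=(0, 2), own-thread bump on P1 → (0, 3)
merge at #4 (invoked 6): VC(#2)=(0, 2), own-thread bump on P0 → (1, 2)
target: VC(#4) = (1, 2)

(1, 2)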